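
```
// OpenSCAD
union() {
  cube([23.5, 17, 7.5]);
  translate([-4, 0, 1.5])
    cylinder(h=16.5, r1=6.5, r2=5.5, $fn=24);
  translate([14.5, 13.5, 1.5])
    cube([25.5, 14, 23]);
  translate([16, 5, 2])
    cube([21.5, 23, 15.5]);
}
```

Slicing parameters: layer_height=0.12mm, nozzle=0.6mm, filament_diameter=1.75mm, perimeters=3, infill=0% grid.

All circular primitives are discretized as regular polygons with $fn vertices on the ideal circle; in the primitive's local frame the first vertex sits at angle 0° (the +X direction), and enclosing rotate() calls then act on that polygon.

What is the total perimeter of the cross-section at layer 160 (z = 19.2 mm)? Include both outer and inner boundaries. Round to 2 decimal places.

At z = 19.2 mm: the cube is absent (z outside [0, 7.5]); the cone at (-4, 0) is not intersected at this z (z outside [1.5, 18]); the 25.5×14 cube at (14.5, 13.5) contributes its full rectangle (perimeter 79.00 mm); the cube at (16, 5) does not reach this height (z outside [2, 17.5]); Taking the union: only the 25.5×14 cube at (14.5, 13.5) is present, so the union is just that shape — boundary = 79.00 mm. Overall, the cross-section is a single solid region. Total boundary length (outer) = 79.00 mm.

79.00 mm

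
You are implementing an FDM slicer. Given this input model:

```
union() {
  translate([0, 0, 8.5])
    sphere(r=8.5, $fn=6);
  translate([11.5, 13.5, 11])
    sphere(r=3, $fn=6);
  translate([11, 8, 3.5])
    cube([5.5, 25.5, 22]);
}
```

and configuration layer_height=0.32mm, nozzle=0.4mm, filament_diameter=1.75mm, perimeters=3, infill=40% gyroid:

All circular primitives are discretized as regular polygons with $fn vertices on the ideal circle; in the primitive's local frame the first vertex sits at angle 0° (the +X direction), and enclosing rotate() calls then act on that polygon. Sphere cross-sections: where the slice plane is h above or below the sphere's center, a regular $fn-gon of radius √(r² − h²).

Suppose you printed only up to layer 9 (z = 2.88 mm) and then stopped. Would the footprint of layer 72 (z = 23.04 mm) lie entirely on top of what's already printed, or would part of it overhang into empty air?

part overhangs

Compare the two slices. At z = 2.88: the r=8.5 sphere slices to a regular 6-gon of circumradius 6.377 (√(r²−h²) with h=5.62 from center) (area = (6/2)·6.377²·sin(360°/6) = 105.65 mm²); the sphere at (11.5, 13.5) does not reach this height (|z−center|=8.120 > r=3); the cube at (11, 8) is not intersected at this z (z outside [3.5, 25.5]); Combining (union): only the r=8.5 sphere is present, so the union is just that shape — area = 105.65 mm². At z = 23.04: the sphere is not intersected at this z (|z−center|=14.540 > r=8.5); the sphere at (11.5, 13.5) is not intersected at this z (|z−center|=12.040 > r=3); the 5.5×25.5 cube at (11, 8) contributes its full rectangle (area 140.25 mm²); Merging all regions: only the 5.5×25.5 cube at (11, 8) is present, so the union is just that shape — area = 140.25 mm². Checking containment: at z = 23.04 the cross-section extends beyond the z = 2.88 cross-section by about 140.25 mm².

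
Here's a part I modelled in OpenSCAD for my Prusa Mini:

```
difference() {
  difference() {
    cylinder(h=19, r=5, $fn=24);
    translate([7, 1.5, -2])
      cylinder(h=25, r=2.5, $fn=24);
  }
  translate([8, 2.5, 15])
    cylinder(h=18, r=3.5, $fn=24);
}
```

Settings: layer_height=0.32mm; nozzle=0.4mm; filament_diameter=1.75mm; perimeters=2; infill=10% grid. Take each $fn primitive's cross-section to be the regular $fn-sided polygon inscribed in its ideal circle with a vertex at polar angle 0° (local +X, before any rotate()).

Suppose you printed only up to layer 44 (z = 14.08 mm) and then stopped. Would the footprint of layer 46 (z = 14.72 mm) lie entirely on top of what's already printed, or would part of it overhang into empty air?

Compare the two slices. At z = 14.08: the r=5 cylinder contributes a regular 24-gon of circumradius 5 (area = (24/2)·5.000²·sin(360°/24) = 77.65 mm²); the cylinder at (7, 1.5): section is a regular 24-gon, circumradius r=2.5 (area = (24/2)·2.500²·sin(360°/24) = 19.41 mm²); Subtracting the remaining from the first: starting from the r=5 cylinder (77.65 mm²), the r=2.5 cylinder at (7, 1.5) partially overlaps it — only the 0.39 mm² overlap (of its 19.41 mm²) is removed, clipping the outline — area = 77.26 mm²; the cylinder at (8, 2.5) does not reach this height (z outside [15, 33]); Taking the first minus the rest: none of the subtracted shapes is present at this height, so the result so far is unchanged — area = 77.26 mm². At z = 14.72: the r=5 cylinder contributes a regular 24-gon of circumradius 5 (area = (24/2)·5.000²·sin(360°/24) = 77.65 mm²); the r=2.5 cylinder at (7, 1.5) gives a regular 24-gon of circumradius 2.5 (constant along its height) (area = (24/2)·2.500²·sin(360°/24) = 19.41 mm²); After the difference (first − rest): starting from the r=5 cylinder (77.65 mm²), the r=2.5 cylinder at (7, 1.5) partially overlaps it — only the 0.39 mm² overlap (of its 19.41 mm²) is removed, clipping the outline — area = 77.26 mm²; the cylinder at (8, 2.5) does not reach this height (z outside [15, 33]); Taking the first minus the rest: none of the subtracted shapes is present at this height, so the result so far is unchanged — area = 77.26 mm². Checking containment: the cross-section at z = 14.72 is a subset of the cross-section at z = 14.08.

entirely on top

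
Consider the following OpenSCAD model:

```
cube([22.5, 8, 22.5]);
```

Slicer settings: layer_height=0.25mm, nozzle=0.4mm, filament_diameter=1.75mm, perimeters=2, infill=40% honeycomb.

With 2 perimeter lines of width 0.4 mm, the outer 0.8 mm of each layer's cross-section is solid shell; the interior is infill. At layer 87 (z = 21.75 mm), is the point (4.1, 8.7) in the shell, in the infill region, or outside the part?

outside

At z = 21.75 mm: the 22.5×8 cube contributes its full rectangle. Overall, the cross-section is a single solid region. The nearest boundary edge runs (22.50, 8.00)→(0.00, 8.00); distance from the point to it = 0.70 mm. The point is not inside any of the regions above, so it lies outside the cross-section (0.70 mm from the nearest boundary).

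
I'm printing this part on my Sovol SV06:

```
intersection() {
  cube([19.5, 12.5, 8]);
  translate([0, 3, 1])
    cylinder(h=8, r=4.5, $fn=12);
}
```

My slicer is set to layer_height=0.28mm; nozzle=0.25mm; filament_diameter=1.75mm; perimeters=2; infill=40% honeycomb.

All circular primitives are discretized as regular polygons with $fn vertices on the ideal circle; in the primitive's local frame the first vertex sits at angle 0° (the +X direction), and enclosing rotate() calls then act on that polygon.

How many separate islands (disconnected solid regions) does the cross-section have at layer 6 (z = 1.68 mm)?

At z = 1.68 mm: the cube is present — its section is the full 19.5×12.5 rectangle; the cylinder at (0, 3): section is a regular 12-gon, circumradius r=4.5; Taking the intersection: the r=4.5 cylinder at (0, 3) partially overlaps the 19.5×12.5 cube; clipping to the common part keeps 27.28 mm² — 1 connected region. Overall, the cross-section is a single solid region. Island count = 1.

1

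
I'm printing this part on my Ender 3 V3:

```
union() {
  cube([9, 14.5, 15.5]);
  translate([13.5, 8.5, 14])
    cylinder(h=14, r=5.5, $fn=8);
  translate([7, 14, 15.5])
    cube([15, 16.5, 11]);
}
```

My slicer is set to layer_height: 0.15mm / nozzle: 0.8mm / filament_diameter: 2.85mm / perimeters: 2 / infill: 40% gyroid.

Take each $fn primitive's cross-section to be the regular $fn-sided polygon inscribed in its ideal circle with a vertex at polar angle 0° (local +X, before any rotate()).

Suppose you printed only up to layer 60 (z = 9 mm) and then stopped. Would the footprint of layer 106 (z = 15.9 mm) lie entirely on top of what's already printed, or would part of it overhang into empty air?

Compare the two slices. At z = 9: the 9×14.5 cube contributes its full rectangle (area 130.50 mm²); the cylinder at (13.5, 8.5) is absent (z outside [14, 28]); the cube at (7, 14) does not reach this height (z outside [15.5, 26.5]); Taking the union: only the 9×14.5 cube is present, so the union is just that shape — area = 130.50 mm². At z = 15.9: the cube is absent (z outside [0, 15.5]); the r=5.5 cylinder at (13.5, 8.5) gives a regular 8-gon of circumradius 5.5 (constant along its height) (area = (8/2)·5.500²·sin(360°/8) = 85.56 mm²); the cube at (7, 14) is present — its section is the full 15×16.5 rectangle (area 247.50 mm²); Taking the union: the 2 present regions are separate (no shared area or edge), so areas and boundary lengths simply add and each stays a separate island — area = 333.06 mm². Checking containment: at z = 15.9 the cross-section extends beyond the z = 9 cross-section by about 329.65 mm².

part overhangs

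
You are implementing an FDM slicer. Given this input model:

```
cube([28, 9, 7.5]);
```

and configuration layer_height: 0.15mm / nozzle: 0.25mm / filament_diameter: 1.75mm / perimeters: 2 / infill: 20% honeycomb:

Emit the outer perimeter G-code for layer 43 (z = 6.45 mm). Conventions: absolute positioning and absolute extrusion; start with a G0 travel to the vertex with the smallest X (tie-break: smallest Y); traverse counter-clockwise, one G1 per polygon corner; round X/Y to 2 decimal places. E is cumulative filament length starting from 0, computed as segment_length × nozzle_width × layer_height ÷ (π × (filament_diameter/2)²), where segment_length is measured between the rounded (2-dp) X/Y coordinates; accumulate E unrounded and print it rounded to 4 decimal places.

At z = 6.45 mm: the cube (footprint 28×9) is included at this height. The outline is a single polygon with 4 vertices. Extrusion per mm of travel: 0.25 × 0.15 / (π × 0.875²) = 0.015591. Accumulating E over each segment gives final E = 1.1537.

G0 X0.00 Y0.00 Z6.45
G1 X28.00 Y0.00 E0.4365
G1 X28.00 Y9.00 E0.5769
G1 X0.00 Y9.00 E1.0134
G1 X0.00 Y0.00 E1.1537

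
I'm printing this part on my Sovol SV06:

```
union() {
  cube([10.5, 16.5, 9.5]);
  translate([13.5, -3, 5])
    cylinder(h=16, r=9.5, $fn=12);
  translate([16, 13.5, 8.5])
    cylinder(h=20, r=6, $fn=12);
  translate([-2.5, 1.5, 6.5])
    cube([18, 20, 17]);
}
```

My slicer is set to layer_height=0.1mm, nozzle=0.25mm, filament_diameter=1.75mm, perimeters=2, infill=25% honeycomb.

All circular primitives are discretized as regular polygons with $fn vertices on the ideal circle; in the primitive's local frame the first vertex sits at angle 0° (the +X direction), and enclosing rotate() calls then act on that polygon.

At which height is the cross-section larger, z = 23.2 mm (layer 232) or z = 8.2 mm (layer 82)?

Layer 232 (z = 23.2): the cube is absent (z outside [0, 9.5]); the cylinder at (13.5, -3) is absent (z outside [5, 21]); the r=6 cylinder at (16, 13.5) gives a regular 12-gon of circumradius 6 (constant along its height) (area = (12/2)·6.000²·sin(360°/12) = 108.00 mm²); the cube at (-2.5, 1.5) (footprint 18×20) is included at this height (area 360.00 mm²); Merging all regions: the regions partially overlap — summed areas 468.00 mm² minus the doubly-counted overlap 48.07 mm² gives 419.93 mm² — area = 419.93 mm². So its area = 419.93 mm². Layer 82 (z = 8.2): the cube (footprint 10.5×16.5) is included at this height (area 173.25 mm²); the r=9.5 cylinder at (13.5, -3) contributes a regular 12-gon of circumradius 9.5 (area = (12/2)·9.500²·sin(360°/12) = 270.75 mm²); the cylinder at (16, 13.5) is absent (z outside [8.5, 28.5]); the cube at (-2.5, 1.5) is present — its section is the full 18×20 rectangle (area 360.00 mm²); Merging all regions: the regions partially overlap — summed areas 804.00 mm² minus the doubly-counted overlap 202.86 mm² gives 601.14 mm² — area = 601.14 mm². So its area = 601.14 mm². Layer 82 is larger (601.14 vs 419.93 mm²).

layer 82 (z = 8.2 mm)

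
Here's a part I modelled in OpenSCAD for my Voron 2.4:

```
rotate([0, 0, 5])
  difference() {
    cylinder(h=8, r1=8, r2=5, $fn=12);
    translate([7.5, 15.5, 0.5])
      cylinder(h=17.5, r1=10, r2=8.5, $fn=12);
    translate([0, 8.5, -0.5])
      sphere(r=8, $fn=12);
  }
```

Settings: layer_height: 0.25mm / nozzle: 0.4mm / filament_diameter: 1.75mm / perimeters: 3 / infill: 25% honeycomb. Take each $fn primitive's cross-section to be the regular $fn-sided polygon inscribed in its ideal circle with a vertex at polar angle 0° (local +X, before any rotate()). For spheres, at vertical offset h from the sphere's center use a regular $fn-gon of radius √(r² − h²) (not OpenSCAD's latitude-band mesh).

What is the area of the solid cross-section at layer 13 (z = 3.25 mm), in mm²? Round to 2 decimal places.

101.26 mm²

At z = 3.25 mm: the cone: at t=0.406 of its height the radius interpolates to r₁+(r₂−r₁)t = 6.781, giving a regular 12-gon of that circumradius (area = (12/2)·6.781²·sin(360°/12) = 137.96 mm²); the cone at (7.5, 15.5): at t=0.157 of its height the radius interpolates to r₁+(r₂−r₁)t = 9.764, giving a regular 12-gon of that circumradius (area = (12/2)·9.764²·sin(360°/12) = 286.02 mm²); the sphere at (0, 8.5): section is a regular 12-gon, circumradius = √(r²−h²) = √(8²−3.75²) = 7.067 (area = (12/2)·7.067²·sin(360°/12) = 149.81 mm²); Taking the first minus the rest: starting from the cone (137.96 mm²), the cone at (7.5, 15.5) misses the remaining region (no effect); the r=8 sphere at (0, 8.5) partially overlaps it — only the 36.70 mm² overlap (of its 149.81 mm²) is removed, clipping the outline — area = 101.26 mm²; (rotated 5° about Z; rotation is an isometry so areas/perimeters/island counts are preserved). Overall, the cross-section is a single solid region. Net area = 101.26 mm².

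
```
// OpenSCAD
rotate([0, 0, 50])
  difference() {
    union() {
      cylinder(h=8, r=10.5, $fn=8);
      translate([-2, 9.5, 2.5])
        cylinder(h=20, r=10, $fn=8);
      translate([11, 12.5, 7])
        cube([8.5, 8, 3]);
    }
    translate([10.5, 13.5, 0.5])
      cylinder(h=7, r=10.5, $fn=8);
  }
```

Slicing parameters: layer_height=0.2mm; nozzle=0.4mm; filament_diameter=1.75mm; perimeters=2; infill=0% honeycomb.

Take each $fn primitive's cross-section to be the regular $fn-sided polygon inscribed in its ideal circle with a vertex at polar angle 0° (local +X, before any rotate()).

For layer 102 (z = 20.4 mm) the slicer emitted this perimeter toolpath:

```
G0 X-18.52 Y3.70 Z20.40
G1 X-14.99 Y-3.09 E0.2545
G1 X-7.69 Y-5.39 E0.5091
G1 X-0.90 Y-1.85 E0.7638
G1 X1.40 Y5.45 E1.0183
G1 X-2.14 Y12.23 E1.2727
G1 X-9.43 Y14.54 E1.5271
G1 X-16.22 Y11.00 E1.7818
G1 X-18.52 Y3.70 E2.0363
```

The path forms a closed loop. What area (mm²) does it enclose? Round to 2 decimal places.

Apply the shoelace formula to the sequence of (X, Y) vertices; enclosed area = 282.80 mm².

282.80 mm²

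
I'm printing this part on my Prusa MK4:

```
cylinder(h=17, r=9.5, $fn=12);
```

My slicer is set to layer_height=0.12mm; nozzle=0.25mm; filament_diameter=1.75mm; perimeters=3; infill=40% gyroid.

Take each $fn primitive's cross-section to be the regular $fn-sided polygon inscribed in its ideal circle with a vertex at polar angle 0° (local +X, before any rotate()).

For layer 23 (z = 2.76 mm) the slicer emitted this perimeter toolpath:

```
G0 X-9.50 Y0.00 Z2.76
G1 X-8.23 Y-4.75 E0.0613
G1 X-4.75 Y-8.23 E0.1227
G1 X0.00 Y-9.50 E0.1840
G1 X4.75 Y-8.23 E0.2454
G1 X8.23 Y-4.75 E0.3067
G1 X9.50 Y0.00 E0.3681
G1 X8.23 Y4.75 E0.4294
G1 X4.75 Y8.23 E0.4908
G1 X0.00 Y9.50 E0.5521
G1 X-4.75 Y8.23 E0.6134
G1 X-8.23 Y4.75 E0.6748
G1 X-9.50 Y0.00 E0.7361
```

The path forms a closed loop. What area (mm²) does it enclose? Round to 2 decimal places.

270.84 mm²

Apply the shoelace formula to the sequence of (X, Y) vertices; enclosed area = 270.84 mm².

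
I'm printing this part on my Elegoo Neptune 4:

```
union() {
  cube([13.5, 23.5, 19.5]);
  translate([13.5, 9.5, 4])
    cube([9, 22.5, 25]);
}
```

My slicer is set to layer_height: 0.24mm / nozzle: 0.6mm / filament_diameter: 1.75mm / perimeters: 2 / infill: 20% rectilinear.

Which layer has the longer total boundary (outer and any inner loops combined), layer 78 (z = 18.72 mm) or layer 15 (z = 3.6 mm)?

layer 78 (z = 18.72 mm)

Layer 78 (z = 18.72): the cube is present — its section is the full 13.5×23.5 rectangle (perimeter 74.00 mm); the cube at (13.5, 9.5) is present — its section is the full 9×22.5 rectangle (perimeter 63.00 mm); Taking the union: the 2 present regions share edge segments without overlapping in area, so areas simply add but the touching pieces fuse into one outline (the shared edge portions become interior and drop out of the boundary) — boundary = 109.00 mm. So its perimeter = 109.00 mm. Layer 15 (z = 3.6): the 13.5×23.5 cube contributes its full rectangle (perimeter 74.00 mm); the cube at (13.5, 9.5) does not reach this height (z outside [4, 29]); Combining (union): only the 13.5×23.5 cube is present, so the union is just that shape — boundary = 74.00 mm. So its perimeter = 74.00 mm. Layer 78 is larger (109.00 vs 74.00 mm).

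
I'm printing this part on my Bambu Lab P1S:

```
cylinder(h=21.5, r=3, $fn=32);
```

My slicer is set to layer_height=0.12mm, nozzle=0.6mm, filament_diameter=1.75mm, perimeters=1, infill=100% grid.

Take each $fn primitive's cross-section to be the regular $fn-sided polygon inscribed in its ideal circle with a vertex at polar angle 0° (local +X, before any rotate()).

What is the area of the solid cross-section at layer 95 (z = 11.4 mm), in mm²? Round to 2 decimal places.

At z = 11.4 mm: the r=3 cylinder gives a regular 32-gon of circumradius 3 (constant along its height) (area = (32/2)·3.000²·sin(360°/32) = 28.09 mm²). Overall, the cross-section is a single solid region. Net area = 28.09 mm².

28.09 mm²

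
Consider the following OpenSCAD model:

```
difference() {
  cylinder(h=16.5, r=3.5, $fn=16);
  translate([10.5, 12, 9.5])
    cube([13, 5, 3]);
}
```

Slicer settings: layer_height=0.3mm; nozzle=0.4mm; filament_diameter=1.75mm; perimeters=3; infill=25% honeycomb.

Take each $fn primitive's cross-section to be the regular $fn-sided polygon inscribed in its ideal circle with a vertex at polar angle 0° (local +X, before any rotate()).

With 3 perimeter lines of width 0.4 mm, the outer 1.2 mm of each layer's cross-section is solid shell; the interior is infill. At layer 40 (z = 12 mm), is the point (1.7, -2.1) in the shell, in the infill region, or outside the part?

shell

At z = 12 mm: the r=3.5 cylinder gives a regular 16-gon of circumradius 3.5 (constant along its height); the cube at (10.5, 12) (footprint 13×5) is included at this height; After the difference (first − rest): starting from the r=3.5 cylinder, the 13×5 cube at (10.5, 12) misses the remaining region (no effect) — 1 connected region. Overall, the cross-section is a single solid region. The nearest boundary edge runs (2.47, -2.47)→(1.34, -3.23); distance from the point to it = 0.74 mm. The point is inside the cross-section, 0.74 mm from the nearest boundary — within the 1.2 mm shell band (3 × 0.4).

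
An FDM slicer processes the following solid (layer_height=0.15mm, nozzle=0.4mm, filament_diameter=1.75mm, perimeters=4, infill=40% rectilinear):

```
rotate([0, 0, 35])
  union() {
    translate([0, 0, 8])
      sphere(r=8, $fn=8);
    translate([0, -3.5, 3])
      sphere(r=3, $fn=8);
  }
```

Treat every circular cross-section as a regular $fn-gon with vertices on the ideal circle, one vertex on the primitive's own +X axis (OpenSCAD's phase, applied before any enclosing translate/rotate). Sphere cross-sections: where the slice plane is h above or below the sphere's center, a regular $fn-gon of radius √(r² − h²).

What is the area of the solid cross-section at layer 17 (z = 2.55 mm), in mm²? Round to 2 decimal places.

99.75 mm²

At z = 2.55 mm: the r=8 sphere contributes a regular 8-gon of circumradius √(8²−5.45²) = 5.856 (area = (8/2)·5.856²·sin(360°/8) = 97.01 mm²); the r=3 sphere at (0, -3.5) slices to a regular 8-gon of circumradius 2.966 (√(r²−h²) with h=0.45 from center) (area = (8/2)·2.966²·sin(360°/8) = 24.88 mm²); Taking the union: the regions partially overlap — summed areas 121.89 mm² minus the doubly-counted overlap 22.14 mm² gives 99.75 mm² — area = 99.75 mm²; (whole slice rotated 35° about Z — lengths, areas and connectivity unchanged). Overall, the cross-section is a single solid region. Net area = 99.75 mm².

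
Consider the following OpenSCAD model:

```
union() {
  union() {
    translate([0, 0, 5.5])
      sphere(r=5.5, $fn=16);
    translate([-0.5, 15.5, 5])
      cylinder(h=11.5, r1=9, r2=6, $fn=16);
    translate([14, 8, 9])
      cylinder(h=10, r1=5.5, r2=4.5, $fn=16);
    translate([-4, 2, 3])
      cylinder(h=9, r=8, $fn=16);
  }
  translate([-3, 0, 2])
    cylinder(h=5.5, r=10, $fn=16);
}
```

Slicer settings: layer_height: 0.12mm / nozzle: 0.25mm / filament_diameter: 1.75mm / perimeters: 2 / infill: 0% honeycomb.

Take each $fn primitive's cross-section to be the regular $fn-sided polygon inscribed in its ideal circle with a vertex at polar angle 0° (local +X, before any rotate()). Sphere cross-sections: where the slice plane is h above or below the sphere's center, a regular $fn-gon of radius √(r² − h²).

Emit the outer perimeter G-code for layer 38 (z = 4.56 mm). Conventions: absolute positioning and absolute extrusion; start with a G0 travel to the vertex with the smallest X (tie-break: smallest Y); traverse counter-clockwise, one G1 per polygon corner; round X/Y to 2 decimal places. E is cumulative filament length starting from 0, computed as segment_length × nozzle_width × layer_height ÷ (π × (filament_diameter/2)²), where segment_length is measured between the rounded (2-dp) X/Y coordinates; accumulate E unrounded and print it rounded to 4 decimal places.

At z = 4.56 mm: the r=5.5 sphere contributes a regular 16-gon of circumradius √(5.5²−0.94²) = 5.419; the cone at (-0.5, 15.5) is absent (z outside [5, 16.5]); the cone at (14, 8) is absent (z outside [9, 19]); the r=8 cylinder at (-4, 2) contributes a regular 16-gon of circumradius 8; Combining (union): the regions partially overlap (shared area 74.36 mm²), so overlapping operands fuse into one piece — 1 connected region; the cylinder at (-3, 0): section is a regular 16-gon, circumradius r=10; Combining (union): the regions partially overlap (shared area 209.95 mm²), so overlapping operands fuse into one piece — 1 connected region. The outline is a single polygon with 20 vertices. Extrusion per mm of travel: 0.25 × 0.12 / (π × 0.875²) = 0.012473. Accumulating E over each segment gives final E = 0.7810.

G0 X-13.00 Y0.00 Z4.56
G1 X-12.24 Y-3.83 E0.0487
G1 X-10.07 Y-7.07 E0.0973
G1 X-6.83 Y-9.24 E0.1460
G1 X-3.00 Y-10.00 E0.1947
G1 X0.83 Y-9.24 E0.2434
G1 X4.07 Y-7.07 E0.2920
G1 X6.24 Y-3.83 E0.3407
G1 X7.00 Y0.00 E0.3894
G1 X6.24 Y3.83 E0.4381
G1 X4.07 Y7.07 E0.4867
G1 X0.83 Y9.24 E0.5353
G1 X-3.00 Y10.00 E0.5840
G1 X-3.50 Y9.90 E0.5904
G1 X-4.00 Y10.00 E0.5968
G1 X-7.06 Y9.39 E0.6357
G1 X-9.66 Y7.66 E0.6746
G1 X-10.03 Y7.10 E0.6830
G1 X-10.07 Y7.07 E0.6836
G1 X-12.24 Y3.83 E0.7323
G1 X-13.00 Y0.00 E0.7810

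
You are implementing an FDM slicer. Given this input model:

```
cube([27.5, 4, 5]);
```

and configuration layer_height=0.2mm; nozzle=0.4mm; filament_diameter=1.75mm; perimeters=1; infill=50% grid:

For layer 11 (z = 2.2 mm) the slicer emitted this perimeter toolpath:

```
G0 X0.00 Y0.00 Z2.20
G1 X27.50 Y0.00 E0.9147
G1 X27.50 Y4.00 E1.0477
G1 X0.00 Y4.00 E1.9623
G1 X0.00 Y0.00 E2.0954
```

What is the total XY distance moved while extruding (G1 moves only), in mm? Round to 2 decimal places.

Sum the Euclidean lengths of each G1 segment: total = 63.00 mm.

63.00 mm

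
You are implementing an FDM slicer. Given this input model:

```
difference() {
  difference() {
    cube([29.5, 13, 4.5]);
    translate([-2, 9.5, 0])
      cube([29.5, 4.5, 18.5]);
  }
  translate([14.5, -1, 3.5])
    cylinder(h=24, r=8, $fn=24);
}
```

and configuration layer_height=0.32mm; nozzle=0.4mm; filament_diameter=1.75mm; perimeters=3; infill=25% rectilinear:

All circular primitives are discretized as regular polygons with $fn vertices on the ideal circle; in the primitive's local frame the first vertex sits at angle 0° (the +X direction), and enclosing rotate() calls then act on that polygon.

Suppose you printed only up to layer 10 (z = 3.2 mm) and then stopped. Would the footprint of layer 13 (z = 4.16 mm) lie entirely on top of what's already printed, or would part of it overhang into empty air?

Compare the two slices. At z = 3.2: the cube (footprint 29.5×13) is included at this height (area 383.50 mm²); the cube at (-2, 9.5) (footprint 29.5×4.5) is included at this height (area 132.75 mm²); After the difference (first − rest): starting from the 29.5×13 cube (383.50 mm²), the 29.5×4.5 cube at (-2, 9.5) partially overlaps it — only the 96.25 mm² overlap (of its 132.75 mm²) is removed, clipping the outline — area = 287.25 mm²; the cylinder at (14.5, -1) is absent (z outside [3.5, 27.5]); After the difference (first − rest): none of the subtracted shapes is present at this height, so the result so far is unchanged — area = 287.25 mm². At z = 4.16: the 29.5×13 cube contributes its full rectangle (area 383.50 mm²); the 29.5×4.5 cube at (-2, 9.5) contributes its full rectangle (area 132.75 mm²); Taking the first minus the rest: starting from the 29.5×13 cube (383.50 mm²), the 29.5×4.5 cube at (-2, 9.5) partially overlaps it — only the 96.25 mm² overlap (of its 132.75 mm²) is removed, clipping the outline — area = 287.25 mm²; the r=8 cylinder at (14.5, -1) gives a regular 24-gon of circumradius 8 (constant along its height) (area = (24/2)·8.000²·sin(360°/24) = 198.77 mm²); Subtracting the remaining from the first: starting from that combined region (287.25 mm²), the r=8 cylinder at (14.5, -1) partially overlaps it — only the 83.52 mm² overlap (of its 198.77 mm²) is removed, clipping the outline — area = 203.73 mm². Checking containment: the cross-section at z = 4.16 is a subset of the cross-section at z = 3.2.

entirely on top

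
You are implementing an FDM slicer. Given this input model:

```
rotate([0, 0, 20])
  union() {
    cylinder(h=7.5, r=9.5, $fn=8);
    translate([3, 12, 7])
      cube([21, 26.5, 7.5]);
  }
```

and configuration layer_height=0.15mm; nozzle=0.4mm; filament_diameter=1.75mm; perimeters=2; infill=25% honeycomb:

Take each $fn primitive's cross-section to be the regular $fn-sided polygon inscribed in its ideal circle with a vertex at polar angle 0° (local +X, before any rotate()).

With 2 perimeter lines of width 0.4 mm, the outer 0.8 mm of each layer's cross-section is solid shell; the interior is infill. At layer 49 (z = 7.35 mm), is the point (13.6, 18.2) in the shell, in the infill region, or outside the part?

shell

At z = 7.35 mm: the cylinder: section is a regular 8-gon, circumradius r=9.5; the cube at (3, 12) (footprint 21×26.5) is included at this height; Combining (union): the 2 present regions are separate (no shared area or edge), so areas and boundary lengths simply add and each stays a separate island — 2 connected regions; (whole slice rotated 20° about Z — lengths, areas and connectivity unchanged). Overall, the cross-section has 2 separate islands. Undo the 20° rotation: the query point maps to (19.005, 12.451) in the un-rotated model frame. The nearest boundary edge runs (24.00, 12.00)→(3.00, 12.00); distance from the point to it = 0.45 mm. (Shell/infill is judged within the island containing the point — the largest one.) The point is inside the cross-section, 0.45 mm from the nearest boundary — within the 0.8 mm shell band (2 × 0.4).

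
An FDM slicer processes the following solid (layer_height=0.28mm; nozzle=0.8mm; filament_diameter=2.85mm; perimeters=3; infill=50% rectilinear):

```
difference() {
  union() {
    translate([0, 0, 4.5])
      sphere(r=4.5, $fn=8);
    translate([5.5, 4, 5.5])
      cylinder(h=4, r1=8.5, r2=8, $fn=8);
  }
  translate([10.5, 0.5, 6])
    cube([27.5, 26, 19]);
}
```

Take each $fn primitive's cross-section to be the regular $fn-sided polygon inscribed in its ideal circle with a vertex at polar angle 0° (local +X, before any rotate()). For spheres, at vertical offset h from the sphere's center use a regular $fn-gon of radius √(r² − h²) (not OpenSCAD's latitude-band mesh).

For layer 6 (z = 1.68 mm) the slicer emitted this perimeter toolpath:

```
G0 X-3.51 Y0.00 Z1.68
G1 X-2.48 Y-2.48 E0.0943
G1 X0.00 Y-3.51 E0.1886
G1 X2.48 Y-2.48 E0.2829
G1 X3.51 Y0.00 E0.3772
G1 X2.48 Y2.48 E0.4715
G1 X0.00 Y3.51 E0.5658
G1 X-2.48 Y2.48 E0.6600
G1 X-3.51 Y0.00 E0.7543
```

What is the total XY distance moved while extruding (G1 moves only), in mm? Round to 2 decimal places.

Sum the Euclidean lengths of each G1 segment: total = 21.48 mm.

21.48 mm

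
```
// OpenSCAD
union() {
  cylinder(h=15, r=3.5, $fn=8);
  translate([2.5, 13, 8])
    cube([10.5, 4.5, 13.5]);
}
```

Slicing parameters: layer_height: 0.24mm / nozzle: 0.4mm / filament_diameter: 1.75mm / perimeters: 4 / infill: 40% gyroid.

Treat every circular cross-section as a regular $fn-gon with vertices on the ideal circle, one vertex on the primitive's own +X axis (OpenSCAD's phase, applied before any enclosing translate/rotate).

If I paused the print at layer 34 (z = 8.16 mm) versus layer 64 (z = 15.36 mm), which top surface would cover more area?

layer 34 (z = 8.16 mm)

Layer 34 (z = 8.16): the r=3.5 cylinder gives a regular 8-gon of circumradius 3.5 (constant along its height) (area = (8/2)·3.500²·sin(360°/8) = 34.65 mm²); the cube at (2.5, 13) (footprint 10.5×4.5) is included at this height (area 47.25 mm²); Taking the union: the 2 present regions are separate (no shared area or edge), so areas and boundary lengths simply add and each stays a separate island — area = 81.90 mm². So its area = 81.90 mm². Layer 64 (z = 15.36): the cylinder does not reach this height (z outside [0, 15]); the cube at (2.5, 13) (footprint 10.5×4.5) is included at this height (area 47.25 mm²); Combining (union): only the 10.5×4.5 cube at (2.5, 13) is present, so the union is just that shape — area = 47.25 mm². So its area = 47.25 mm². Layer 34 is larger (81.90 vs 47.25 mm²).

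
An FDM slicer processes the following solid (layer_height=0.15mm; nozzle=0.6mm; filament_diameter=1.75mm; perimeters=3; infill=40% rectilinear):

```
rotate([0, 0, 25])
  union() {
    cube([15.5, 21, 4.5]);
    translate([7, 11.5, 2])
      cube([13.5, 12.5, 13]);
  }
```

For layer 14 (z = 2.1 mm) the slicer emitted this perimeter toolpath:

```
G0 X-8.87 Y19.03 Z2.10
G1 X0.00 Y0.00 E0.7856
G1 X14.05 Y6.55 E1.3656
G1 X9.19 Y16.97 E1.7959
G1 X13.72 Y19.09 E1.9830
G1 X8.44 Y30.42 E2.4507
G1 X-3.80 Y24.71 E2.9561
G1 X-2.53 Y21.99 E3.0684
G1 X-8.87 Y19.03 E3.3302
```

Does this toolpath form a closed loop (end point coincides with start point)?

yes

Start point (G0): (-8.87, 19.03). End point (last G1): the path returns to the start — closed.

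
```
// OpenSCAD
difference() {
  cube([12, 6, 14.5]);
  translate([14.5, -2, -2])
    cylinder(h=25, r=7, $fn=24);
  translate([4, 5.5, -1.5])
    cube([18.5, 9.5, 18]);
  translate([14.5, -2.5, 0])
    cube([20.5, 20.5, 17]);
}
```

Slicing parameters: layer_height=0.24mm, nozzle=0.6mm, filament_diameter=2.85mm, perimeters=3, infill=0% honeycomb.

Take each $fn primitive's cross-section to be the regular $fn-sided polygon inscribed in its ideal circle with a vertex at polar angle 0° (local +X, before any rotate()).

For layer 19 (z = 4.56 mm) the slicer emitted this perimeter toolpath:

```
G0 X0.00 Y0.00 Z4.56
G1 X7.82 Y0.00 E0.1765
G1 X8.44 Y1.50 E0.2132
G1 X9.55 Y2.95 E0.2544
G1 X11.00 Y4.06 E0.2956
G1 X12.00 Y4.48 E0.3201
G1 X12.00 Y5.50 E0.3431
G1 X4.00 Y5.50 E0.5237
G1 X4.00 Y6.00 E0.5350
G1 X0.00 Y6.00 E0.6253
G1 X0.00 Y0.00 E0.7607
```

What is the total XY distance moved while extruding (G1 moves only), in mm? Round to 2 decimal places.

33.70 mm

Sum the Euclidean lengths of each G1 segment: total = 33.70 mm.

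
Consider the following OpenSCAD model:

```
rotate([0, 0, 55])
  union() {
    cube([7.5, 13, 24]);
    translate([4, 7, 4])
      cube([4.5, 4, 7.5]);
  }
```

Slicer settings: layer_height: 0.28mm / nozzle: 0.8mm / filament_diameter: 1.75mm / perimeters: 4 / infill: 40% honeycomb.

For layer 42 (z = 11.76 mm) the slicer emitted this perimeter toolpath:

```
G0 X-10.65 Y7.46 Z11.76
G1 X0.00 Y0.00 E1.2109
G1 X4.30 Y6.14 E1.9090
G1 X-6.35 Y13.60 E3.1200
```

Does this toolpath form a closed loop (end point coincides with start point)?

Start point (G0): (-10.65, 7.46). End point (last G1): the path does not return to the start — open.

no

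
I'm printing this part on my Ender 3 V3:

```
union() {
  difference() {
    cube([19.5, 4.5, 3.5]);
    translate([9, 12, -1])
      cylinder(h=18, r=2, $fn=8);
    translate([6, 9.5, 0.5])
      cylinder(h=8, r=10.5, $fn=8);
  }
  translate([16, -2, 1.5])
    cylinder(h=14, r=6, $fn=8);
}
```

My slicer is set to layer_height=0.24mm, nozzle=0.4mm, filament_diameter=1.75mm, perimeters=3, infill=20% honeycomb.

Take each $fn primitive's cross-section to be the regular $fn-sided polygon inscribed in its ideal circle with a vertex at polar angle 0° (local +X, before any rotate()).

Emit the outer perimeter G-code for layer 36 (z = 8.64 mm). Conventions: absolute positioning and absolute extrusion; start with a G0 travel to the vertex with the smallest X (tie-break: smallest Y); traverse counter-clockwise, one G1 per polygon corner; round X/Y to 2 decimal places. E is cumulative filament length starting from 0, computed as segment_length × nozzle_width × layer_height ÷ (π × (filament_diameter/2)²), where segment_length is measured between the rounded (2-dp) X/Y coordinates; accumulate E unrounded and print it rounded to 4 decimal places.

At z = 8.64 mm: the cube does not reach this height (z outside [0, 3.5]); the r=2 cylinder at (9, 12) gives a regular 8-gon of circumradius 2 (constant along its height); the cylinder at (6, 9.5) does not reach this height (z outside [0.5, 8.5]); Taking the first minus the rest: the first operand is absent here, so nothing remains; the r=6 cylinder at (16, -2) contributes a regular 8-gon of circumradius 6; Combining (union): only the r=6 cylinder at (16, -2) is present, so the union is just that shape — 1 connected region. The outline is a single polygon with 8 vertices. Extrusion per mm of travel: 0.4 × 0.24 / (π × 0.875²) = 0.039912. Accumulating E over each segment gives final E = 1.4658.

G0 X10.00 Y-2.00 Z8.64
G1 X11.76 Y-6.24 E0.1832
G1 X16.00 Y-8.00 E0.3665
G1 X20.24 Y-6.24 E0.5497
G1 X22.00 Y-2.00 E0.7329
G1 X20.24 Y2.24 E0.9161
G1 X16.00 Y4.00 E1.0994
G1 X11.76 Y2.24 E1.2826
G1 X10.00 Y-2.00 E1.4658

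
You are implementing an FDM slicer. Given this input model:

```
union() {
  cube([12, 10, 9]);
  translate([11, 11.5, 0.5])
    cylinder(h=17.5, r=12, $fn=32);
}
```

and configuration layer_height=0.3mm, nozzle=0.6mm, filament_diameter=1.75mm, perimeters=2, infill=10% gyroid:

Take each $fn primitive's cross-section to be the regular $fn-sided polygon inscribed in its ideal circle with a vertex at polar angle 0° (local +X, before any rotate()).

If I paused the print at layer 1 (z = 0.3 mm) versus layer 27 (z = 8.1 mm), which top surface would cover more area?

layer 27 (z = 8.1 mm)

Layer 1 (z = 0.3): the cube is present — its section is the full 12×10 rectangle (area 120.00 mm²); the cylinder at (11, 11.5) is absent (z outside [0.5, 18]); Merging all regions: only the 12×10 cube is present, so the union is just that shape — area = 120.00 mm². So its area = 120.00 mm². Layer 27 (z = 8.1): the cube (footprint 12×10) is included at this height (area 120.00 mm²); the r=12 cylinder at (11, 11.5) gives a regular 32-gon of circumradius 12 (constant along its height) (area = (32/2)·12.000²·sin(360°/32) = 449.49 mm²); Merging all regions: the regions partially overlap — summed areas 569.49 mm² minus the doubly-counted overlap 101.81 mm² gives 467.68 mm² — area = 467.68 mm². So its area = 467.68 mm². Layer 27 is larger (467.68 vs 120.00 mm²).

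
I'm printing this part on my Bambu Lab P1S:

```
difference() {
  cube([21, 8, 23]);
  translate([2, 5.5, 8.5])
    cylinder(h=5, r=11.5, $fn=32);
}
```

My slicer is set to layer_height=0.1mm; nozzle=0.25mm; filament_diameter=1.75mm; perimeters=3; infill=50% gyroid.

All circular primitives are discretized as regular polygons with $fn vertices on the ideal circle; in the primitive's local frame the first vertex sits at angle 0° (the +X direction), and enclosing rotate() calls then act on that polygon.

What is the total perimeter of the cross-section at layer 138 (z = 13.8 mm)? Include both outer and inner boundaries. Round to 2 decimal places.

58.00 mm

At z = 13.8 mm: the cube (footprint 21×8) is included at this height (perimeter 58.00 mm); the cylinder at (2, 5.5) does not reach this height (z outside [8.5, 13.5]); Subtracting the remaining from the first: none of the subtracted shapes is present at this height, so the 21×8 cube is unchanged — boundary = 58.00 mm. Overall, the cross-section is a single solid region. Total boundary length (outer) = 58.00 mm.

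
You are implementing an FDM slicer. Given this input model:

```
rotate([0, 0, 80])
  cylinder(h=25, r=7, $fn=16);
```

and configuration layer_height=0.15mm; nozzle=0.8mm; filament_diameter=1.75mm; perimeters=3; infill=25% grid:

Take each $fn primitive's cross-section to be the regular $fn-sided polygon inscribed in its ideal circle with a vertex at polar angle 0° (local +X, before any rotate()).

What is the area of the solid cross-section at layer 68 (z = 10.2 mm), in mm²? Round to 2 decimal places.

150.01 mm²

At z = 10.2 mm: the r=7 cylinder contributes a regular 16-gon of circumradius 7 (area = (16/2)·7.000²·sin(360°/16) = 150.01 mm²); (whole slice rotated 80° about Z — lengths, areas and connectivity unchanged). Overall, the cross-section is a single solid region. Net area = 150.01 mm².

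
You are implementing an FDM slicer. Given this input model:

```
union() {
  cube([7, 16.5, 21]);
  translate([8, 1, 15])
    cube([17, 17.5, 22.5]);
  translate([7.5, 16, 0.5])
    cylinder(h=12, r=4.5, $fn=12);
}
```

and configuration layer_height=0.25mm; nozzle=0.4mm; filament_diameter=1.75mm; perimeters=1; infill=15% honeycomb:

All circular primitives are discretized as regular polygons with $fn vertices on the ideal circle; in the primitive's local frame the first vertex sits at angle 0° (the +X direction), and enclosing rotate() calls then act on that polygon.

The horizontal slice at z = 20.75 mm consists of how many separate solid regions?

2

At z = 20.75 mm: the 7×16.5 cube contributes its full rectangle; the cube at (8, 1) (footprint 17×17.5) is included at this height; the cylinder at (7.5, 16) is absent (z outside [0.5, 12.5]); Merging all regions: the 2 present regions are separate (no shared area or edge), so areas and boundary lengths simply add and each stays a separate island — 2 connected regions. The result has 2 disconnected regions.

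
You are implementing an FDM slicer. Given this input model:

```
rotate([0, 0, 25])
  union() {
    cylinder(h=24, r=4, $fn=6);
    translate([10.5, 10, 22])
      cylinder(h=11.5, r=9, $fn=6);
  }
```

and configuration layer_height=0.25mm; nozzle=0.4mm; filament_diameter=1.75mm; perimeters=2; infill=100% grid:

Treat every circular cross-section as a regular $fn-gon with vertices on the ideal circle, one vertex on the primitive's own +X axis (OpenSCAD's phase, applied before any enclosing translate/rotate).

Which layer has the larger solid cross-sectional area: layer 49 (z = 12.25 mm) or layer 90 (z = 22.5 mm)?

layer 90 (z = 22.5 mm)

Layer 49 (z = 12.25): the r=4 cylinder gives a regular 6-gon of circumradius 4 (constant along its height) (area = (6/2)·4.000²·sin(360°/6) = 41.57 mm²); the cylinder at (10.5, 10) is absent (z outside [22, 33.5]); Merging all regions: only the r=4 cylinder is present, so the union is just that shape — area = 41.57 mm²; (whole slice rotated 25° about Z — lengths, areas and connectivity unchanged). So its area = 41.57 mm². Layer 90 (z = 22.5): the cylinder: section is a regular 6-gon, circumradius r=4 (area = (6/2)·4.000²·sin(360°/6) = 41.57 mm²); the r=9 cylinder at (10.5, 10) contributes a regular 6-gon of circumradius 9 (area = (6/2)·9.000²·sin(360°/6) = 210.44 mm²); Merging all regions: the 2 present regions are separate (no shared area or edge), so areas and boundary lengths simply add and each stays a separate island — area = 252.01 mm²; (whole slice rotated 25° about Z — lengths, areas and connectivity unchanged). So its area = 252.01 mm². Layer 90 is larger (252.01 vs 41.57 mm²).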